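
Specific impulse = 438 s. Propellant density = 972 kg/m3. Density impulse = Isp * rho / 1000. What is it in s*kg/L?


rho*Isp = 438 * 972 / 1000 = 426 s*kg/L

426 s*kg/L


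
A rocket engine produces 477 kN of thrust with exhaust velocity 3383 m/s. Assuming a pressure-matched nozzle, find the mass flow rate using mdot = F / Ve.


mdot = F / Ve = 477000 / 3383 = 141.0 kg/s

141.0 kg/s


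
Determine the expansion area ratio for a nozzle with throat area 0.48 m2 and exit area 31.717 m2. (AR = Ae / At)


AR = 31.717 / 0.48 = 66.1

66.1


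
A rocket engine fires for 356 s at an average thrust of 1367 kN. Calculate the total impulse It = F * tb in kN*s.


It = 1367 * 356 = 486652 kN*s

486652 kN*s


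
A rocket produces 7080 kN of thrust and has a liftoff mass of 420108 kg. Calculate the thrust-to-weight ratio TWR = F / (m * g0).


TWR = 7080000 / (420108 * 9.81) = 1.72

1.72


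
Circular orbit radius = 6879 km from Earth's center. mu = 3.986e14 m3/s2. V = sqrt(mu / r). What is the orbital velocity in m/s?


V = sqrt(3.986e14 / 6879000) = 7612 m/s

7612 m/s


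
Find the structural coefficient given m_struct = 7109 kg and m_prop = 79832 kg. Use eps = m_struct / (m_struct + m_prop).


eps = 7109 / (7109 + 79832) = 0.0818

0.0818


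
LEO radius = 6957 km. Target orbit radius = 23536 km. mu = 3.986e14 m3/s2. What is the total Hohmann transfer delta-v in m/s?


V1 = sqrt(mu/r1) = 7569.33 m/s
dV1 = V1*(sqrt(2*r2/(r1+r2)) - 1) = 1835.24 m/s
V2 = sqrt(mu/r2) = 4115.31 m/s
dV2 = V2*(1 - sqrt(2*r1/(r1+r2))) = 1335.41 m/s
Total dV = 3171 m/s

3171 m/s


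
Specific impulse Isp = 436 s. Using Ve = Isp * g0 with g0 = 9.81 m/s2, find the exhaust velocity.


Ve = Isp * g0 = 436 * 9.81 = 4277.2 m/s

4277.2 m/s


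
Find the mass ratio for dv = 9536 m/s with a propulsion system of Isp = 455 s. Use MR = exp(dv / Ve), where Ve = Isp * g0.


Ve = 455 * 9.81 = 4463.55 m/s
MR = exp(9536 / 4463.55) = 8.469

8.469


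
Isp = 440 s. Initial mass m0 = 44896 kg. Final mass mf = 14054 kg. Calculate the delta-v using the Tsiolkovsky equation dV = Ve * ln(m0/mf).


Ve = 440 * 9.81 = 4316.4 m/s
dV = 4316.4 * ln(44896/14054) = 5013 m/s

5013 m/s


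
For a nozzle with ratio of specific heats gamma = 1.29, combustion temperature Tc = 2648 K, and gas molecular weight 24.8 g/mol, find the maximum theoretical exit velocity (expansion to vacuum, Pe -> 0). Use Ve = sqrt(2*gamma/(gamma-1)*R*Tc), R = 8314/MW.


R = 8314 / 24.8 = 335.24 J/(kg.K)
Ve = sqrt(2 * 1.29 / (1.29 - 1) * 335.24 * 2648) = 2810 m/s

2810 m/s


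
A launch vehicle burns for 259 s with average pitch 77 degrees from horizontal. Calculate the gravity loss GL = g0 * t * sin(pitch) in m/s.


GL = 9.81 * 259 * sin(77 deg) = 2476 m/s

2476 m/s


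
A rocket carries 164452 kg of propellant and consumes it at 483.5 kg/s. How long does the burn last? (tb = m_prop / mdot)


tb = 164452 / 483.5 = 340.1 s

340.1 s


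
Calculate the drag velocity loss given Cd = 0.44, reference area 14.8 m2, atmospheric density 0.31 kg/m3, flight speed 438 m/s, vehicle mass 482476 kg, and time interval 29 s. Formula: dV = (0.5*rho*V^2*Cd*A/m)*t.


D = 0.5 * 0.31 * 438^2 * 0.44 * 14.8 = 193639.66 N
a = 193639.66 / 482476 = 0.4013 m/s2
dV = 0.4013 * 29 = 11.6 m/s

11.6 m/s


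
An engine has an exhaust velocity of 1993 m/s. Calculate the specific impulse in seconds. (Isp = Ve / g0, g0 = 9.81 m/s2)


Isp = Ve / g0 = 1993 / 9.81 = 203.2 s

203.2 s


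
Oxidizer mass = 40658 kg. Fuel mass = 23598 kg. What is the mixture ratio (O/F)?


MR = 40658 / 23598 = 1.72

1.72


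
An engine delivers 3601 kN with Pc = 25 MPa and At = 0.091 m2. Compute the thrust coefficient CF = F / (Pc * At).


CF = 3601000 / (25e6 * 0.091) = 1.58

1.58


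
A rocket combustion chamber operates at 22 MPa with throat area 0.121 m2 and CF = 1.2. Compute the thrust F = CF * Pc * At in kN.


F = 1.2 * 22e6 * 0.121 = 3.1944e+06 N = 3194.4 kN

3194.4 kN


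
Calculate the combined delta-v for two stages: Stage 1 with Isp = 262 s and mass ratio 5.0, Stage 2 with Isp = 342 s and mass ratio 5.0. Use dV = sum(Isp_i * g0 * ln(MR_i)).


dV1 = 262 * 9.81 * ln(5.0) = 4136.6 m/s
dV2 = 342 * 9.81 * ln(5.0) = 5399.7 m/s
Total dV = 4136.6 + 5399.7 = 9536.3 m/s ~ 9536 m/s

9536 m/s


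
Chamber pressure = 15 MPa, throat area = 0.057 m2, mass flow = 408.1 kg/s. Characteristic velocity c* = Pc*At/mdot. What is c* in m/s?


c* = 15e6 * 0.057 / 408.1 = 2095 m/s

2095 m/s


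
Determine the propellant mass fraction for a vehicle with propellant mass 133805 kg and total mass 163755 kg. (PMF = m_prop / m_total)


PMF = 133805 / 163755 = 0.817

0.817


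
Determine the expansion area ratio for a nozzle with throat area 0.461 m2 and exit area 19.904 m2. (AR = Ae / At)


AR = 19.904 / 0.461 = 43.2

43.2


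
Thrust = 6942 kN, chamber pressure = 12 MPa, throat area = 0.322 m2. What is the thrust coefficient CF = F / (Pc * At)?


CF = 6942000 / (12e6 * 0.322) = 1.8

1.8


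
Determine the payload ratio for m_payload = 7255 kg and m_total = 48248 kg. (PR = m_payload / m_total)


PR = 7255 / 48248 = 0.1504

0.1504


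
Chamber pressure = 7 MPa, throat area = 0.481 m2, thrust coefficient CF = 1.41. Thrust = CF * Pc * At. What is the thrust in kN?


F = 1.41 * 7e6 * 0.481 = 4.7475e+06 N = 4747.5 kN

4747.5 kN


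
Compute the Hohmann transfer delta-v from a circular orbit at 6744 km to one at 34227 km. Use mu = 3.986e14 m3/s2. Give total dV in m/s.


V1 = sqrt(mu/r1) = 7687.94 m/s
dV1 = V1*(sqrt(2*r2/(r1+r2)) - 1) = 2249.42 m/s
V2 = sqrt(mu/r2) = 3412.59 m/s
dV2 = V2*(1 - sqrt(2*r1/(r1+r2))) = 1454.56 m/s
Total dV = 3704 m/s

3704 m/s


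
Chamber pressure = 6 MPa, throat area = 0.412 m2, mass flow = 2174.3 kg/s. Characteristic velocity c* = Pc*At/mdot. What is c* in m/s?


c* = 6e6 * 0.412 / 2174.3 = 1137 m/s

1137 m/s


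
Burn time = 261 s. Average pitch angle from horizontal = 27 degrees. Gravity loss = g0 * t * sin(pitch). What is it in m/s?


GL = 9.81 * 261 * sin(27 deg) = 1162 m/s

1162 m/s


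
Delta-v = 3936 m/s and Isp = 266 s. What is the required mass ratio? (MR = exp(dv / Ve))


Ve = 266 * 9.81 = 2609.46 m/s
MR = exp(3936 / 2609.46) = 4.519

4.519


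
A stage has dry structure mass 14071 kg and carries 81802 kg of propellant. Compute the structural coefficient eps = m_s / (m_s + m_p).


eps = 14071 / (14071 + 81802) = 0.1468

0.1468


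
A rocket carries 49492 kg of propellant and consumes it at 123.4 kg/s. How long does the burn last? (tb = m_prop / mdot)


tb = 49492 / 123.4 = 401.1 s

401.1 s


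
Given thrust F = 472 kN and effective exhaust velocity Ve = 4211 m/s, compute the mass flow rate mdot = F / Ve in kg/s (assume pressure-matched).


mdot = F / Ve = 472000 / 4211 = 112.1 kg/s

112.1 kg/s


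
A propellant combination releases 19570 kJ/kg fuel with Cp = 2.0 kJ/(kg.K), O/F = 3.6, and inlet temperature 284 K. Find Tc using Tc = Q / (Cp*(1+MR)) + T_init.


Tc = 19570 / (2.0 * (1 + 3.6)) + 284 = 2411 K

2411 K


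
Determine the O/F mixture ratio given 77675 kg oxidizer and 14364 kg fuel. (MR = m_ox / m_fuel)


MR = 77675 / 14364 = 5.41

5.41


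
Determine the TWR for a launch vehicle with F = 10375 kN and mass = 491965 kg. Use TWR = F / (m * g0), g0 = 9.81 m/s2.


TWR = 10375000 / (491965 * 9.81) = 2.15

2.15


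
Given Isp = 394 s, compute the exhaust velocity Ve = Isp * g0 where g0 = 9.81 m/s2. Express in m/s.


Ve = Isp * g0 = 394 * 9.81 = 3865.1 m/s

3865.1 m/s


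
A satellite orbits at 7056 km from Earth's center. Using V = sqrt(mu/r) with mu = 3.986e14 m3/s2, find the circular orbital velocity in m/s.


V = sqrt(3.986e14 / 7056000) = 7516 m/s

7516 m/s


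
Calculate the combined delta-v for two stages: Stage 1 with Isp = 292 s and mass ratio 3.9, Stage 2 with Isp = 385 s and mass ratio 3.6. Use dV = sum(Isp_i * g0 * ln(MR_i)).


dV1 = 292 * 9.81 * ln(3.9) = 3898.5 m/s
dV2 = 385 * 9.81 * ln(3.6) = 4837.9 m/s
Total dV = 3898.5 + 4837.9 = 8736.4 m/s ~ 8736 m/s

8736 m/s


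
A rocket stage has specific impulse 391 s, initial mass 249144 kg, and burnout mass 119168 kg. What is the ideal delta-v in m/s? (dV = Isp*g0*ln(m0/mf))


Ve = 391 * 9.81 = 3835.71 m/s
dV = 3835.71 * ln(249144/119168) = 2829 m/s

2829 m/s


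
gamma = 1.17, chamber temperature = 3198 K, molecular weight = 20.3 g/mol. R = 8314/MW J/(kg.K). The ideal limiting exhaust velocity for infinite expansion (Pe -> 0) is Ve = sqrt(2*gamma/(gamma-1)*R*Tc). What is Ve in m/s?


R = 8314 / 20.3 = 409.56 J/(kg.K)
Ve = sqrt(2 * 1.17 / (1.17 - 1) * 409.56 * 3198) = 4246 m/s

4246 m/s


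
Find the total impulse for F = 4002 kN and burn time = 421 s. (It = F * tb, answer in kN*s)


It = 4002 * 421 = 1684842 kN*s

1684842 kN*s


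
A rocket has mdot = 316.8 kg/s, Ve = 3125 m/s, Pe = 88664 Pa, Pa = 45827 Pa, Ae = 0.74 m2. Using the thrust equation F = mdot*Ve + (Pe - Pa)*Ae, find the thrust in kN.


F = 316.8 * 3125 + (88664 - 45827) * 0.74 = 1.0217e+06 N = 1021.7 kN

1021.7 kN


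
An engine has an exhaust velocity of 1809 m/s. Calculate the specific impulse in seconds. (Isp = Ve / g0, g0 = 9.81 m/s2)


Isp = Ve / g0 = 1809 / 9.81 = 184.4 s

184.4 s


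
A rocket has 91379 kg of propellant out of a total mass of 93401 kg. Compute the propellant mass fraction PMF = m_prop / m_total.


PMF = 91379 / 93401 = 0.978

0.978


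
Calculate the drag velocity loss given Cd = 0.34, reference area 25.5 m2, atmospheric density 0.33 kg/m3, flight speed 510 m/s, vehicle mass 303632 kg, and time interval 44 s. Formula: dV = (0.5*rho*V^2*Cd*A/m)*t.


D = 0.5 * 0.33 * 510^2 * 0.34 * 25.5 = 372086.05 N
a = 372086.05 / 303632 = 1.2255 m/s2
dV = 1.2255 * 44 = 53.9 m/s

53.9 m/s


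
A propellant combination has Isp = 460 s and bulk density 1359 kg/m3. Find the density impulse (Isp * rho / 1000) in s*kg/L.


rho*Isp = 460 * 1359 / 1000 = 625 s*kg/L

625 s*kg/L


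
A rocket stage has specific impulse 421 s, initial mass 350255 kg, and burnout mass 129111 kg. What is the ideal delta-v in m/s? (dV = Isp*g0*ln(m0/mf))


Ve = 421 * 9.81 = 4130.01 m/s
dV = 4130.01 * ln(350255/129111) = 4122 m/s

4122 m/s


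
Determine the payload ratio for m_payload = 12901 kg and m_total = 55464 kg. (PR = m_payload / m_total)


PR = 12901 / 55464 = 0.2326

0.2326


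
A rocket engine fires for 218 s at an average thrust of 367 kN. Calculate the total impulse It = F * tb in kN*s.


It = 367 * 218 = 80006 kN*s

80006 kN*s


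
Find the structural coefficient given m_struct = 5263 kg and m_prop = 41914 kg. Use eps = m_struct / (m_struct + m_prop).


eps = 5263 / (5263 + 41914) = 0.1116

0.1116


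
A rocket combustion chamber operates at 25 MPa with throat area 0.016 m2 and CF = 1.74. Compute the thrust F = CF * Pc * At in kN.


F = 1.74 * 25e6 * 0.016 = 696000.0 N = 696.0 kN

696.0 kN


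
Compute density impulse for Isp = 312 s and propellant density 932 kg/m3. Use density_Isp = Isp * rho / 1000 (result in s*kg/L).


rho*Isp = 312 * 932 / 1000 = 291 s*kg/L

291 s*kg/L


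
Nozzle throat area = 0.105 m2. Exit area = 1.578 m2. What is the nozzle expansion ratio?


AR = 1.578 / 0.105 = 15.0

15.0


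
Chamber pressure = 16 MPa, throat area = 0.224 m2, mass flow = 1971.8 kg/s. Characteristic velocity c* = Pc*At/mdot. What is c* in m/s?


c* = 16e6 * 0.224 / 1971.8 = 1818 m/s

1818 m/s


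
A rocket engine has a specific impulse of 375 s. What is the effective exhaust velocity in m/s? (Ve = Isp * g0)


Ve = Isp * g0 = 375 * 9.81 = 3678.8 m/s

3678.8 m/s


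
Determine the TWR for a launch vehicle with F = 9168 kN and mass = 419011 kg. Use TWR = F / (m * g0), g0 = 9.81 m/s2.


TWR = 9168000 / (419011 * 9.81) = 2.23

2.23


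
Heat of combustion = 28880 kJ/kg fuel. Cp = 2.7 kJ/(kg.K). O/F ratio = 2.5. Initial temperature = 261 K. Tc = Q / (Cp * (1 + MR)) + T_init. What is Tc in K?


Tc = 28880 / (2.7 * (1 + 2.5)) + 261 = 3317 K

3317 K


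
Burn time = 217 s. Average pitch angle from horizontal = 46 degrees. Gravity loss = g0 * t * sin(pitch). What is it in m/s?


GL = 9.81 * 217 * sin(46 deg) = 1531 m/s

1531 m/s


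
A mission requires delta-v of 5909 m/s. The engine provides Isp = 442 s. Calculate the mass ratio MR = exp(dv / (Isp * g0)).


Ve = 442 * 9.81 = 4336.02 m/s
MR = exp(5909 / 4336.02) = 3.907

3.907


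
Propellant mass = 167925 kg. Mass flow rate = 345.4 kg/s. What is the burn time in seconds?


tb = 167925 / 345.4 = 486.2 s

486.2 s


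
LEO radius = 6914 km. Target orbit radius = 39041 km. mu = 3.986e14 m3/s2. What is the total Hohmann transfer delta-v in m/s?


V1 = sqrt(mu/r1) = 7592.83 m/s
dV1 = V1*(sqrt(2*r2/(r1+r2)) - 1) = 2304.38 m/s
V2 = sqrt(mu/r2) = 3195.27 m/s
dV2 = V2*(1 - sqrt(2*r1/(r1+r2))) = 1442.52 m/s
Total dV = 3747 m/s

3747 m/s


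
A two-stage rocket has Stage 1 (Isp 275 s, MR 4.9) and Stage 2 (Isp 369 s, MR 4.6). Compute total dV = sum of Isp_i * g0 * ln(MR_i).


dV1 = 275 * 9.81 * ln(4.9) = 4287.4 m/s
dV2 = 369 * 9.81 * ln(4.6) = 5524.2 m/s
Total dV = 4287.4 + 5524.2 = 9811.6 m/s ~ 9812 m/s

9812 m/s


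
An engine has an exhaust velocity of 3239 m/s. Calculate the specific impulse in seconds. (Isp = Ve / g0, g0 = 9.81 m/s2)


Isp = Ve / g0 = 3239 / 9.81 = 330.2 s

330.2 s


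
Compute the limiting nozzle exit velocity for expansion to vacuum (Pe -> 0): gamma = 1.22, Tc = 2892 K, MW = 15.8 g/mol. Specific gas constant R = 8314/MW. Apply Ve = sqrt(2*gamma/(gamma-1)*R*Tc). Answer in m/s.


R = 8314 / 15.8 = 526.2 J/(kg.K)
Ve = sqrt(2 * 1.22 / (1.22 - 1) * 526.2 * 2892) = 4108 m/s

4108 m/s


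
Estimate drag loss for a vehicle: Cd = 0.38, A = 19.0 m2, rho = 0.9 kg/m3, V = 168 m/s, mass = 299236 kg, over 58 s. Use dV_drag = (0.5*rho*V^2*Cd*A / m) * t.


D = 0.5 * 0.9 * 168^2 * 0.38 * 19.0 = 91699.78 N
a = 91699.78 / 299236 = 0.3064 m/s2
dV = 0.3064 * 58 = 17.8 m/s

17.8 m/s


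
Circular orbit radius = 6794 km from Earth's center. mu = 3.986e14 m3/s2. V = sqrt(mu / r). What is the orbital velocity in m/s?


V = sqrt(3.986e14 / 6794000) = 7660 m/s

7660 m/s


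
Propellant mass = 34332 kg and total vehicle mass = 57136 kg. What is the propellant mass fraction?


PMF = 34332 / 57136 = 0.601

0.601


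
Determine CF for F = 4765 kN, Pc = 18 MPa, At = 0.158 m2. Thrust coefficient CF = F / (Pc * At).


CF = 4765000 / (18e6 * 0.158) = 1.68

1.68


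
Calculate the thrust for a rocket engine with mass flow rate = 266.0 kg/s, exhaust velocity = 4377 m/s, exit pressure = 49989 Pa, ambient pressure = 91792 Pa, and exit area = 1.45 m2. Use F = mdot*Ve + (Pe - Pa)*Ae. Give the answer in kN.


F = 266.0 * 4377 + (49989 - 91792) * 1.45 = 1.1037e+06 N = 1103.7 kN

1103.7 kN


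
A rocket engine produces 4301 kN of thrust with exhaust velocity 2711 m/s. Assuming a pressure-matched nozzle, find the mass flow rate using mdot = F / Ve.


mdot = F / Ve = 4301000 / 2711 = 1586.5 kg/s

1586.5 kg/s


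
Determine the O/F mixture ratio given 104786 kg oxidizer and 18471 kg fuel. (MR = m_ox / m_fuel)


MR = 104786 / 18471 = 5.67

5.67


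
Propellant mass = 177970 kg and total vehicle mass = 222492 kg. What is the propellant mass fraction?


PMF = 177970 / 222492 = 0.8

0.8


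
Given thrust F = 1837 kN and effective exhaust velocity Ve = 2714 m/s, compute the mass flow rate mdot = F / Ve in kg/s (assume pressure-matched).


mdot = F / Ve = 1837000 / 2714 = 676.9 kg/s

676.9 kg/s


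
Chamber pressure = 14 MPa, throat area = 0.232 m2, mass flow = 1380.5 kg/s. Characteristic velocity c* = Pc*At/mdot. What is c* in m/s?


c* = 14e6 * 0.232 / 1380.5 = 2353 m/s

2353 m/s


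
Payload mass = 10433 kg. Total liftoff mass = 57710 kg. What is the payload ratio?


PR = 10433 / 57710 = 0.1808

0.1808


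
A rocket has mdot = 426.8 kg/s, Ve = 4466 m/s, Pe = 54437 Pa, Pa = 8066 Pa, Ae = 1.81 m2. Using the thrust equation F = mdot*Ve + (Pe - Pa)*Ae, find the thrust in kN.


F = 426.8 * 4466 + (54437 - 8066) * 1.81 = 1.9900e+06 N = 1990.0 kN

1990.0 kN


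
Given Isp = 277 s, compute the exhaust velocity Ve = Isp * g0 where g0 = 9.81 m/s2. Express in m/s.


Ve = Isp * g0 = 277 * 9.81 = 2717.4 m/s

2717.4 m/s


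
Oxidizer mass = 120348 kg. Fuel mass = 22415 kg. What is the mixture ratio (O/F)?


MR = 120348 / 22415 = 5.37

5.37


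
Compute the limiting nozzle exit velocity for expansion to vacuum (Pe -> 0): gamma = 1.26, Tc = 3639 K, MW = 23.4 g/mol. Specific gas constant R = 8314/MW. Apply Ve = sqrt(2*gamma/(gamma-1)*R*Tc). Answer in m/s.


R = 8314 / 23.4 = 355.3 J/(kg.K)
Ve = sqrt(2 * 1.26 / (1.26 - 1) * 355.3 * 3639) = 3540 m/s

3540 m/s


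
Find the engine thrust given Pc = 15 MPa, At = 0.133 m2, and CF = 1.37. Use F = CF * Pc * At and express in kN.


F = 1.37 * 15e6 * 0.133 = 2.7332e+06 N = 2733.2 kN

2733.2 kN


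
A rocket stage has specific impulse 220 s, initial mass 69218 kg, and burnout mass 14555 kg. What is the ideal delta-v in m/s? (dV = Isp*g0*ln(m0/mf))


Ve = 220 * 9.81 = 2158.2 m/s
dV = 2158.2 * ln(69218/14555) = 3365 m/s

3365 m/s


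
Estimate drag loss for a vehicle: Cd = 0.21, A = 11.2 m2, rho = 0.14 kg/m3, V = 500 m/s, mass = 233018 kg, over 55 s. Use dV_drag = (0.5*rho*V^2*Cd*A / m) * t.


D = 0.5 * 0.14 * 500^2 * 0.21 * 11.2 = 41160.0 N
a = 41160.0 / 233018 = 0.1766 m/s2
dV = 0.1766 * 55 = 9.7 m/s

9.7 m/s


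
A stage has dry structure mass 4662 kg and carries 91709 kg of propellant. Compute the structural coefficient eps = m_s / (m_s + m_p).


eps = 4662 / (4662 + 91709) = 0.0484

0.0484


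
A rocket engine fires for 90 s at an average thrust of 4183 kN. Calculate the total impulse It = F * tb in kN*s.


It = 4183 * 90 = 376470 kN*s

376470 kN*s


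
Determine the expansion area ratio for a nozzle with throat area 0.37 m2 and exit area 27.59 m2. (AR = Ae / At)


AR = 27.59 / 0.37 = 74.6

74.6


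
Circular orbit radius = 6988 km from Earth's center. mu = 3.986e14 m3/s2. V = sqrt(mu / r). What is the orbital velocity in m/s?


V = sqrt(3.986e14 / 6988000) = 7553 m/s

7553 m/s


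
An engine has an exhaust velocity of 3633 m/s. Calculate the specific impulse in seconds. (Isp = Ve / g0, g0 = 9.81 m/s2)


Isp = Ve / g0 = 3633 / 9.81 = 370.3 s

370.3 s


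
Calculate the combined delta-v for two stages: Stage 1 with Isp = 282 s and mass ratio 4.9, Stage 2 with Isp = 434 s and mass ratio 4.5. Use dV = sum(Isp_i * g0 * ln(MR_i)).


dV1 = 282 * 9.81 * ln(4.9) = 4396.5 m/s
dV2 = 434 * 9.81 * ln(4.5) = 6403.7 m/s
Total dV = 4396.5 + 6403.7 = 10800.2 m/s ~ 10800 m/s

10800 m/s


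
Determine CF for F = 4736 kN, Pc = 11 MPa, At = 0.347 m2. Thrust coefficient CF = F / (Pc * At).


CF = 4736000 / (11e6 * 0.347) = 1.24

1.24


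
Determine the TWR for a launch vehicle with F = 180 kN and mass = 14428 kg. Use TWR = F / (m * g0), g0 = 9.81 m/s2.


TWR = 180000 / (14428 * 9.81) = 1.27

1.27


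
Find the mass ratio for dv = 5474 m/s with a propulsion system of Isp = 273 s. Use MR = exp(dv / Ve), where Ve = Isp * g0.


Ve = 273 * 9.81 = 2678.13 m/s
MR = exp(5474 / 2678.13) = 7.721

7.721


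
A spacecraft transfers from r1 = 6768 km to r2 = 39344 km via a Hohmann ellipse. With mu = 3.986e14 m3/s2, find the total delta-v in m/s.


V1 = sqrt(mu/r1) = 7674.29 m/s
dV1 = V1*(sqrt(2*r2/(r1+r2)) - 1) = 2350.74 m/s
V2 = sqrt(mu/r2) = 3182.95 m/s
dV2 = V2*(1 - sqrt(2*r1/(r1+r2))) = 1458.43 m/s
Total dV = 3809 m/s

3809 m/s


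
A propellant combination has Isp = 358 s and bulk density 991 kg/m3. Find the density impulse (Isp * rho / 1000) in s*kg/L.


rho*Isp = 358 * 991 / 1000 = 355 s*kg/L

355 s*kg/L


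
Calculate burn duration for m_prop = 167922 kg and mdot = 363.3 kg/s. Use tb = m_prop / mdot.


tb = 167922 / 363.3 = 462.2 s

462.2 s


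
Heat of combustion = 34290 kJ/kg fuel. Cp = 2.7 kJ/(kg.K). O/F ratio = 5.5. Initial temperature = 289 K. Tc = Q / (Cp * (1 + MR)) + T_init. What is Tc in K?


Tc = 34290 / (2.7 * (1 + 5.5)) + 289 = 2243 K

2243 K


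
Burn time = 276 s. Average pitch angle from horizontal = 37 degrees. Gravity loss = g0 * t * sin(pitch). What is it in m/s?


GL = 9.81 * 276 * sin(37 deg) = 1629 m/s

1629 m/s


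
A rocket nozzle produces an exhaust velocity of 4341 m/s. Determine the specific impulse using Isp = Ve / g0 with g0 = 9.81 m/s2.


Isp = Ve / g0 = 4341 / 9.81 = 442.5 s

442.5 s


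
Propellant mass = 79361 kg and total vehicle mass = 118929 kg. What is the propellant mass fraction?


PMF = 79361 / 118929 = 0.667

0.667


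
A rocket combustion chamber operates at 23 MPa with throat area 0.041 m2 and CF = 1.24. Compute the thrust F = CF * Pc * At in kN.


F = 1.24 * 23e6 * 0.041 = 1.1693e+06 N = 1169.3 kN

1169.3 kN


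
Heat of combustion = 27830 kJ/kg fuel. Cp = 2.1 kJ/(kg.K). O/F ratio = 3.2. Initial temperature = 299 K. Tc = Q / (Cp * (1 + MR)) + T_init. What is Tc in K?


Tc = 27830 / (2.1 * (1 + 3.2)) + 299 = 3454 K

3454 K


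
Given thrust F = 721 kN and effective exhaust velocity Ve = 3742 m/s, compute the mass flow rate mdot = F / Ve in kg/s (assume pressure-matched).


mdot = F / Ve = 721000 / 3742 = 192.7 kg/s

192.7 kg/s


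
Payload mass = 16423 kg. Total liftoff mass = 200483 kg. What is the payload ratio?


PR = 16423 / 200483 = 0.0819

0.0819


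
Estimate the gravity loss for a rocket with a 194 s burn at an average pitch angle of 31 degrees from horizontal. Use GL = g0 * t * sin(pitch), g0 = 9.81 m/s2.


GL = 9.81 * 194 * sin(31 deg) = 980 m/s

980 m/s


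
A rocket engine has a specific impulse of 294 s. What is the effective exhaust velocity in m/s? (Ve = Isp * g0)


Ve = Isp * g0 = 294 * 9.81 = 2884.1 m/s

2884.1 m/s


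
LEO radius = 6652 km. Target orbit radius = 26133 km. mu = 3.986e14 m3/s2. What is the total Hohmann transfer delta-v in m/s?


V1 = sqrt(mu/r1) = 7740.92 m/s
dV1 = V1*(sqrt(2*r2/(r1+r2)) - 1) = 2032.91 m/s
V2 = sqrt(mu/r2) = 3905.48 m/s
dV2 = V2*(1 - sqrt(2*r1/(r1+r2))) = 1417.61 m/s
Total dV = 3451 m/s

3451 m/s


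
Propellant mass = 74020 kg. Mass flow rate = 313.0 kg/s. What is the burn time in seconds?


tb = 74020 / 313.0 = 236.5 s

236.5 s


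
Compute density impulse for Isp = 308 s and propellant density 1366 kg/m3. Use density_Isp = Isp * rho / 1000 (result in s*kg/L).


rho*Isp = 308 * 1366 / 1000 = 421 s*kg/L

421 s*kg/L


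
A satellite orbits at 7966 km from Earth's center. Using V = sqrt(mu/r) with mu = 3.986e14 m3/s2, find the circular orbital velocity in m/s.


V = sqrt(3.986e14 / 7966000) = 7074 m/s

7074 m/s


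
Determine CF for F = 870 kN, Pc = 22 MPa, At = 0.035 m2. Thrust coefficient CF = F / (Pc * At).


CF = 870000 / (22e6 * 0.035) = 1.13

1.13


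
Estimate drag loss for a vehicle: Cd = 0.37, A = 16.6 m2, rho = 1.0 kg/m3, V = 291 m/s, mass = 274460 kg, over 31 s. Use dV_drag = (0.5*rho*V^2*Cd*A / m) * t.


D = 0.5 * 1.0 * 291^2 * 0.37 * 16.6 = 260055.35 N
a = 260055.35 / 274460 = 0.9475 m/s2
dV = 0.9475 * 31 = 29.4 m/s

29.4 m/s


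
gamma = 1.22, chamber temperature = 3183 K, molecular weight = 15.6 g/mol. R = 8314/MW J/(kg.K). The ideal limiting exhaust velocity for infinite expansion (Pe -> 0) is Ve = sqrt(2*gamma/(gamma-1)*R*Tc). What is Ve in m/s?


R = 8314 / 15.6 = 532.95 J/(kg.K)
Ve = sqrt(2 * 1.22 / (1.22 - 1) * 532.95 * 3183) = 4338 m/s

4338 m/s


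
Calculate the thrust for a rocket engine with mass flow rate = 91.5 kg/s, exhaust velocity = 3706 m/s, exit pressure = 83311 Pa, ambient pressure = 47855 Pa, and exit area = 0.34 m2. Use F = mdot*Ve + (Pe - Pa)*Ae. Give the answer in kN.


F = 91.5 * 3706 + (83311 - 47855) * 0.34 = 351154.0 N = 351.2 kN

351.2 kN


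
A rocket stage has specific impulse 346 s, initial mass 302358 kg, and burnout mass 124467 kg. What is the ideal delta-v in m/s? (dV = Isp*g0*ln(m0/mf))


Ve = 346 * 9.81 = 3394.26 m/s
dV = 3394.26 * ln(302358/124467) = 3013 m/s

3013 m/s


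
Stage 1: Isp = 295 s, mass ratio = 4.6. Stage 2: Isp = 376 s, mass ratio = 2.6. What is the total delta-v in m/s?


dV1 = 295 * 9.81 * ln(4.6) = 4416.3 m/s
dV2 = 376 * 9.81 * ln(2.6) = 3524.5 m/s
Total dV = 4416.3 + 3524.5 = 7940.8 m/s ~ 7941 m/s

7941 m/s


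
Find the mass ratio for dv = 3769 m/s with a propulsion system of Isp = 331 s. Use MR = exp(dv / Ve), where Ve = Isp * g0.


Ve = 331 * 9.81 = 3247.11 m/s
MR = exp(3769 / 3247.11) = 3.192

3.192


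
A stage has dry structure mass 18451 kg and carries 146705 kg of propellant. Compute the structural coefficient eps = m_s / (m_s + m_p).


eps = 18451 / (18451 + 146705) = 0.1117

0.1117


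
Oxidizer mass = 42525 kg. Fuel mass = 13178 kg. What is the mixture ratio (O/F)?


MR = 42525 / 13178 = 3.23

3.23


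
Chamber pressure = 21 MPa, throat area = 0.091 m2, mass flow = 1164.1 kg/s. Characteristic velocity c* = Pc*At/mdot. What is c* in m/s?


c* = 21e6 * 0.091 / 1164.1 = 1642 m/s

1642 m/s


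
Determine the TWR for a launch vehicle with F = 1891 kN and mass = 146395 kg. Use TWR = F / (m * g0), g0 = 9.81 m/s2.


TWR = 1891000 / (146395 * 9.81) = 1.32

1.32


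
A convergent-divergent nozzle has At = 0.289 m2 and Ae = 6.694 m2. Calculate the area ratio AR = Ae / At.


AR = 6.694 / 0.289 = 23.2

23.2


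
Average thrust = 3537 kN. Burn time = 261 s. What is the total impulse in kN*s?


It = 3537 * 261 = 923157 kN*s

923157 kN*s


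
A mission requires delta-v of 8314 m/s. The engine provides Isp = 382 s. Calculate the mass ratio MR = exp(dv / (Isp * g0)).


Ve = 382 * 9.81 = 3747.42 m/s
MR = exp(8314 / 3747.42) = 9.194

9.194


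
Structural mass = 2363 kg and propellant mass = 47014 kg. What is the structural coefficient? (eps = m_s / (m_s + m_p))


eps = 2363 / (2363 + 47014) = 0.0479

0.0479


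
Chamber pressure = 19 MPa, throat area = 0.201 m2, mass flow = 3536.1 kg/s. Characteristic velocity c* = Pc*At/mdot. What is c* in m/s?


c* = 19e6 * 0.201 / 3536.1 = 1080 m/s

1080 m/s


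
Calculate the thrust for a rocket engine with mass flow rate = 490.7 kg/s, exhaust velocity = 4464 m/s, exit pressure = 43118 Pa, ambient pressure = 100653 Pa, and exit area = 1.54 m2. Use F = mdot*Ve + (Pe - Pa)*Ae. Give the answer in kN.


F = 490.7 * 4464 + (43118 - 100653) * 1.54 = 2.1019e+06 N = 2101.9 kN

2101.9 kN


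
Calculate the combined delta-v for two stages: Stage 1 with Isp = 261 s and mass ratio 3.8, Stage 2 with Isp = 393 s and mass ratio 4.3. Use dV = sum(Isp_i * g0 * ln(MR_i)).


dV1 = 261 * 9.81 * ln(3.8) = 3418.2 m/s
dV2 = 393 * 9.81 * ln(4.3) = 5623.4 m/s
Total dV = 3418.2 + 5623.4 = 9041.6 m/s ~ 9042 m/s

9042 m/s


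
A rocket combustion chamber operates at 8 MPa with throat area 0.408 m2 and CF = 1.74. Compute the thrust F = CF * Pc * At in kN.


F = 1.74 * 8e6 * 0.408 = 5.6794e+06 N = 5679.4 kN

5679.4 kN


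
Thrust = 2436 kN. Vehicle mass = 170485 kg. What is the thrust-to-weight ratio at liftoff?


TWR = 2436000 / (170485 * 9.81) = 1.46

1.46


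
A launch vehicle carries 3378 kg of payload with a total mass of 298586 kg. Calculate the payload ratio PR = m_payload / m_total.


PR = 3378 / 298586 = 0.0113

0.0113


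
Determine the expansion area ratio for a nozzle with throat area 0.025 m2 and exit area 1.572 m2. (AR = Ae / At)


AR = 1.572 / 0.025 = 62.9

62.9


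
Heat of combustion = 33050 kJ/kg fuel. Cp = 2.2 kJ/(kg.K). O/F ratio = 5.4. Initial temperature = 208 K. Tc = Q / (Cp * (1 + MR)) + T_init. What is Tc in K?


Tc = 33050 / (2.2 * (1 + 5.4)) + 208 = 2555 K

2555 K


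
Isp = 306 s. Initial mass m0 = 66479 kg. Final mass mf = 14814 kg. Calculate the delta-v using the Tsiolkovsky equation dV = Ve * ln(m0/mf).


Ve = 306 * 9.81 = 3001.86 m/s
dV = 3001.86 * ln(66479/14814) = 4507 m/s

4507 m/s


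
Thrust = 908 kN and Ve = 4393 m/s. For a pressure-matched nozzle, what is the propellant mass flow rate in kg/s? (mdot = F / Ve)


mdot = F / Ve = 908000 / 4393 = 206.7 kg/s

206.7 kg/s


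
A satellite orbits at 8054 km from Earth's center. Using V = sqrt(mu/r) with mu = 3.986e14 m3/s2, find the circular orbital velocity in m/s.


V = sqrt(3.986e14 / 8054000) = 7035 m/s

7035 m/s


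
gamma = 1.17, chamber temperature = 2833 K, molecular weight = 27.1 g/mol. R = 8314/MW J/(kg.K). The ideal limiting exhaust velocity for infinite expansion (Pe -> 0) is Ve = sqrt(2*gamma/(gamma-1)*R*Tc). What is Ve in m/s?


R = 8314 / 27.1 = 306.79 J/(kg.K)
Ve = sqrt(2 * 1.17 / (1.17 - 1) * 306.79 * 2833) = 3459 m/s

3459 m/s


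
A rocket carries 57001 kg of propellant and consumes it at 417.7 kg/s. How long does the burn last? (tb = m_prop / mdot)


tb = 57001 / 417.7 = 136.5 s

136.5 s


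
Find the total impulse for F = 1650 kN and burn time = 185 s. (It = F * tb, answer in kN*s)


It = 1650 * 185 = 305250 kN*s

305250 kN*s


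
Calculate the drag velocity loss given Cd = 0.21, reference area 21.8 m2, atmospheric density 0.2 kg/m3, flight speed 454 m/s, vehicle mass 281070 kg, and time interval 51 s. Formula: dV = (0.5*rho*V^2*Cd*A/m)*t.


D = 0.5 * 0.2 * 454^2 * 0.21 * 21.8 = 94359.9 N
a = 94359.9 / 281070 = 0.3357 m/s2
dV = 0.3357 * 51 = 17.1 m/s

17.1 m/s


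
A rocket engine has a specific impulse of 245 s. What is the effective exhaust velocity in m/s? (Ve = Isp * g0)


Ve = Isp * g0 = 245 * 9.81 = 2403.5 m/s

2403.5 m/s


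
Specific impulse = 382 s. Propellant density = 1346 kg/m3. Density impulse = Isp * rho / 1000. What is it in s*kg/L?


rho*Isp = 382 * 1346 / 1000 = 514 s*kg/L

514 s*kg/L


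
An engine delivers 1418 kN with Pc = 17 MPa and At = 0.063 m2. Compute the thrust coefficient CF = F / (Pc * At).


CF = 1418000 / (17e6 * 0.063) = 1.32

1.32


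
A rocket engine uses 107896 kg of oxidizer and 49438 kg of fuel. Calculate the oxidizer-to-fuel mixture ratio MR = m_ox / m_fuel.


MR = 107896 / 49438 = 2.18

2.18


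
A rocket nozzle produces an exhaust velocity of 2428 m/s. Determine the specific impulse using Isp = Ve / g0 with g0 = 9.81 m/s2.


Isp = Ve / g0 = 2428 / 9.81 = 247.5 s

247.5 s


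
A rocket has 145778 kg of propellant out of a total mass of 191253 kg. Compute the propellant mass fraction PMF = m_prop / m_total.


PMF = 145778 / 191253 = 0.762

0.762


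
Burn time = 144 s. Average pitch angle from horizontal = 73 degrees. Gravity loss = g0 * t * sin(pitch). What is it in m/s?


GL = 9.81 * 144 * sin(73 deg) = 1351 m/s

1351 m/s


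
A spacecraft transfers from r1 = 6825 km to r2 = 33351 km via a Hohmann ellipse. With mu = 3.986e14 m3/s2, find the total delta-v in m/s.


V1 = sqrt(mu/r1) = 7642.18 m/s
dV1 = V1*(sqrt(2*r2/(r1+r2)) - 1) = 2204.81 m/s
V2 = sqrt(mu/r2) = 3457.12 m/s
dV2 = V2*(1 - sqrt(2*r1/(r1+r2))) = 1442.02 m/s
Total dV = 3647 m/s

3647 m/s


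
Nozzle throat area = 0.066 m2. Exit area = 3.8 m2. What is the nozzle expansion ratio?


AR = 3.8 / 0.066 = 57.6

57.6


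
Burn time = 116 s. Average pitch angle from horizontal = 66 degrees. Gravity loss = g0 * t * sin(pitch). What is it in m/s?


GL = 9.81 * 116 * sin(66 deg) = 1040 m/s

1040 m/s


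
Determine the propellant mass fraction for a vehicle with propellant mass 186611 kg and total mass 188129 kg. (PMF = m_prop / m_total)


PMF = 186611 / 188129 = 0.992

0.992


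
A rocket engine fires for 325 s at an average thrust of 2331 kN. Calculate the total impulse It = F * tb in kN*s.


It = 2331 * 325 = 757575 kN*s

757575 kN*s


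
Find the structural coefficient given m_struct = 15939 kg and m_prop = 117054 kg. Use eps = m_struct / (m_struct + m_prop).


eps = 15939 / (15939 + 117054) = 0.1198

0.1198


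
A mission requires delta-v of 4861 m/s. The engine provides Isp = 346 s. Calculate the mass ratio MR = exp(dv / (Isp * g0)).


Ve = 346 * 9.81 = 3394.26 m/s
MR = exp(4861 / 3394.26) = 4.188

4.188


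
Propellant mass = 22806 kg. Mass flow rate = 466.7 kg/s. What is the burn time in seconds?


tb = 22806 / 466.7 = 48.9 s

48.9 s


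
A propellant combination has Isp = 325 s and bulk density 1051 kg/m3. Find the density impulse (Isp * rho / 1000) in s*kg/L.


rho*Isp = 325 * 1051 / 1000 = 342 s*kg/L

342 s*kg/L


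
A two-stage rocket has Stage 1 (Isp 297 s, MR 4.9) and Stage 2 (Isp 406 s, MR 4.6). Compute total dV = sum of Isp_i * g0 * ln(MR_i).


dV1 = 297 * 9.81 * ln(4.9) = 4630.3 m/s
dV2 = 406 * 9.81 * ln(4.6) = 6078.1 m/s
Total dV = 4630.3 + 6078.1 = 10708.4 m/s ~ 10708 m/s

10708 m/s


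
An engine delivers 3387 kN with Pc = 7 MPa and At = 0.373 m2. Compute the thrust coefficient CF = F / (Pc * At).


CF = 3387000 / (7e6 * 0.373) = 1.3

1.3


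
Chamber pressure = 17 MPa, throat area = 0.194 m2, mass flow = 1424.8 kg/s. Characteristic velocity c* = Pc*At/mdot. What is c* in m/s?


c* = 17e6 * 0.194 / 1424.8 = 2315 m/s

2315 m/s


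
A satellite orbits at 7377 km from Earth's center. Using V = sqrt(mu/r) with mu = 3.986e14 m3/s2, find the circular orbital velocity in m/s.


V = sqrt(3.986e14 / 7377000) = 7351 m/s

7351 m/s


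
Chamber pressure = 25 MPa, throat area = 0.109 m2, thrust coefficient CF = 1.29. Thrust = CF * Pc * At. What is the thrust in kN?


F = 1.29 * 25e6 * 0.109 = 3.5152e+06 N = 3515.2 kN

3515.2 kN


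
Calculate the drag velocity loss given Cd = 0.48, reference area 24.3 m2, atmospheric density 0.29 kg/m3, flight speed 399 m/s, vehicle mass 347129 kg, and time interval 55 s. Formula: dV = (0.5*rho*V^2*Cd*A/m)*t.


D = 0.5 * 0.29 * 399^2 * 0.48 * 24.3 = 269253.47 N
a = 269253.47 / 347129 = 0.7757 m/s2
dV = 0.7757 * 55 = 42.7 m/s

42.7 m/s


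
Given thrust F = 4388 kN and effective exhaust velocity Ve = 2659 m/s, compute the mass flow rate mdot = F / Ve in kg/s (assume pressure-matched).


mdot = F / Ve = 4388000 / 2659 = 1650.2 kg/s

1650.2 kg/s


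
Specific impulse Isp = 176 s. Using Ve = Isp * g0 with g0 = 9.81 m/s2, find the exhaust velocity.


Ve = Isp * g0 = 176 * 9.81 = 1726.6 m/s

1726.6 m/s


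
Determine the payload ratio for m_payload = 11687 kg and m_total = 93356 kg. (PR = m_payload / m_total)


PR = 11687 / 93356 = 0.1252

0.1252


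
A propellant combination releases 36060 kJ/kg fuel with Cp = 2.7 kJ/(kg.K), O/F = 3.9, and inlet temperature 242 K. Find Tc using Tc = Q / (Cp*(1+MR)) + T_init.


Tc = 36060 / (2.7 * (1 + 3.9)) + 242 = 2968 K

2968 K


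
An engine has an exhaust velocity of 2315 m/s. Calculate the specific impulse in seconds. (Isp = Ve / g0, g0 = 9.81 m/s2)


Isp = Ve / g0 = 2315 / 9.81 = 236.0 s

236.0 s


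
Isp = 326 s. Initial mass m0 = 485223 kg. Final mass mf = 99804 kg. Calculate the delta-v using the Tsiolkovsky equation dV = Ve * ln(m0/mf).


Ve = 326 * 9.81 = 3198.06 m/s
dV = 3198.06 * ln(485223/99804) = 5057 m/s

5057 m/s


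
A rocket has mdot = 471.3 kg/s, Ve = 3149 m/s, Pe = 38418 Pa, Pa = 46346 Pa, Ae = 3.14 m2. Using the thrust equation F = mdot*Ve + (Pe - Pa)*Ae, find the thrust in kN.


F = 471.3 * 3149 + (38418 - 46346) * 3.14 = 1.4592e+06 N = 1459.2 kN

1459.2 kN


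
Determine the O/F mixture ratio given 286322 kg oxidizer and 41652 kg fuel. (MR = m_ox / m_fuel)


MR = 286322 / 41652 = 6.87

6.87


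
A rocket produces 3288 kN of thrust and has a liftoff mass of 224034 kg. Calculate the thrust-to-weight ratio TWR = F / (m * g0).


TWR = 3288000 / (224034 * 9.81) = 1.5

1.5


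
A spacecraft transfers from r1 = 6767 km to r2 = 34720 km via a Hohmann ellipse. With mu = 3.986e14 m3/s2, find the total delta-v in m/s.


V1 = sqrt(mu/r1) = 7674.86 m/s
dV1 = V1*(sqrt(2*r2/(r1+r2)) - 1) = 2254.46 m/s
V2 = sqrt(mu/r2) = 3388.28 m/s
dV2 = V2*(1 - sqrt(2*r1/(r1+r2))) = 1453.03 m/s
Total dV = 3707 m/s

3707 m/s


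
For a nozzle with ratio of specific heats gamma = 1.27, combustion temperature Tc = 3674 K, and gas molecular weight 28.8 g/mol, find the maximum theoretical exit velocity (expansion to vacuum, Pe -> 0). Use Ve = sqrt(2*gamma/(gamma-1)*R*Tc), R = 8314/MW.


R = 8314 / 28.8 = 288.68 J/(kg.K)
Ve = sqrt(2 * 1.27 / (1.27 - 1) * 288.68 * 3674) = 3159 m/s

3159 m/s


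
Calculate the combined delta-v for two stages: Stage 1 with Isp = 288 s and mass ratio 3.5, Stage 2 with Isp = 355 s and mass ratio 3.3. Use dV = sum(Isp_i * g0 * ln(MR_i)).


dV1 = 288 * 9.81 * ln(3.5) = 3539.4 m/s
dV2 = 355 * 9.81 * ln(3.3) = 4157.9 m/s
Total dV = 3539.4 + 4157.9 = 7697.3 m/s ~ 7697 m/s

7697 m/s


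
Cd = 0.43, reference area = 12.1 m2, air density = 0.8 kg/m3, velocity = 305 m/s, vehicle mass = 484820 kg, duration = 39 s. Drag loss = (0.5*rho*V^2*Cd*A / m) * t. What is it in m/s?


D = 0.5 * 0.8 * 305^2 * 0.43 * 12.1 = 193603.63 N
a = 193603.63 / 484820 = 0.3993 m/s2
dV = 0.3993 * 39 = 15.6 m/s

15.6 m/s


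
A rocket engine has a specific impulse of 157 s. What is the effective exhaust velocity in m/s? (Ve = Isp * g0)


Ve = Isp * g0 = 157 * 9.81 = 1540.2 m/s

1540.2 m/s


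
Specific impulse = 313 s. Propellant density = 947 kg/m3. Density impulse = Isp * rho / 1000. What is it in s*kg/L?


rho*Isp = 313 * 947 / 1000 = 296 s*kg/L

296 s*kg/L


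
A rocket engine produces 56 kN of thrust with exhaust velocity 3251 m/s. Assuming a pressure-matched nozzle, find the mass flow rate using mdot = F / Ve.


mdot = F / Ve = 56000 / 3251 = 17.2 kg/s

17.2 kg/s


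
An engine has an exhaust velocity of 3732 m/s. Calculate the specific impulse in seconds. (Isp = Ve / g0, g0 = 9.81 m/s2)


Isp = Ve / g0 = 3732 / 9.81 = 380.4 s

380.4 s


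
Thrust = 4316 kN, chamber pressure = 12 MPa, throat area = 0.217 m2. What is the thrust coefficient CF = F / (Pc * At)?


CF = 4316000 / (12e6 * 0.217) = 1.66

1.66


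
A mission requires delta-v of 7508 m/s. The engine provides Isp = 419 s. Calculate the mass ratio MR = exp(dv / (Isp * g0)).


Ve = 419 * 9.81 = 4110.39 m/s
MR = exp(7508 / 4110.39) = 6.213

6.213


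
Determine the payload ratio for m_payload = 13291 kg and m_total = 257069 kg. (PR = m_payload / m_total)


PR = 13291 / 257069 = 0.0517

0.0517


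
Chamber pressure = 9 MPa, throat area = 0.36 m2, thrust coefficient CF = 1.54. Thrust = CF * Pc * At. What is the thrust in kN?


F = 1.54 * 9e6 * 0.36 = 4.9896e+06 N = 4989.6 kN

4989.6 kN


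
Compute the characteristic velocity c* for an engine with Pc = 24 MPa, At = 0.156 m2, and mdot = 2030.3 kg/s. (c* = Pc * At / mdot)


c* = 24e6 * 0.156 / 2030.3 = 1844 m/s

1844 m/s


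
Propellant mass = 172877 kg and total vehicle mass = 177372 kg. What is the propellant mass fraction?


PMF = 172877 / 177372 = 0.975

0.975


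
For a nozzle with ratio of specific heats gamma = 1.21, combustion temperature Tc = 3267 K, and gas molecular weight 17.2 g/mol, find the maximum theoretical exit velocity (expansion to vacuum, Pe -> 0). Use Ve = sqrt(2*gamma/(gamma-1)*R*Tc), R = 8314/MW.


R = 8314 / 17.2 = 483.37 J/(kg.K)
Ve = sqrt(2 * 1.21 / (1.21 - 1) * 483.37 * 3267) = 4266 m/s

4266 m/s


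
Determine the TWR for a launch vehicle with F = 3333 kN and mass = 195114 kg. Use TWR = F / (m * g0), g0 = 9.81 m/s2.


TWR = 3333000 / (195114 * 9.81) = 1.74

1.74


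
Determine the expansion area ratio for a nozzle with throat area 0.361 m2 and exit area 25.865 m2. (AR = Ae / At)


AR = 25.865 / 0.361 = 71.6

71.6


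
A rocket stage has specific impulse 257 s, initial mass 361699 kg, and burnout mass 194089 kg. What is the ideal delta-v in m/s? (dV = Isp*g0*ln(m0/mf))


Ve = 257 * 9.81 = 2521.17 m/s
dV = 2521.17 * ln(361699/194089) = 1569 m/s

1569 m/s
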